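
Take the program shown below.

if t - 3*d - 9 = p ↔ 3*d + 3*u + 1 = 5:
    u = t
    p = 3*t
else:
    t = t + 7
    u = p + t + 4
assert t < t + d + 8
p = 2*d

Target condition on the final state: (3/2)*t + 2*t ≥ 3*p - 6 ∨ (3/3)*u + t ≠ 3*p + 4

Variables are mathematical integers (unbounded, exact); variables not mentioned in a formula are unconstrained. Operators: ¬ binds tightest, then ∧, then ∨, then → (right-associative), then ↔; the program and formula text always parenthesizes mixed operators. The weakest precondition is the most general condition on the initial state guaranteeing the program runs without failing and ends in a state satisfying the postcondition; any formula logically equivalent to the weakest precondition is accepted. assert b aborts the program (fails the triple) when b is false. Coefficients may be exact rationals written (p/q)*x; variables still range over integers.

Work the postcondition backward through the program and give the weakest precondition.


Working backward. After the program, the postcondition (3/2)*t + 2*t ≥ 3*p - 6 ∨ (3/3)*u + t ≠ 3*p + 4 must hold; in canonical form it is (7/2)*t ≥ 3*p - 6 ∨ t + u ≠ 3*p + 4.
Before p := 2*d: (7/2)*t ≥ 6*d - 6 ∨ t + u ≠ 6*d + 4
Before assert t < t + d + 8: d > -8 ∧ ((7/2)*t ≥ 6*d - 6 ∨ t + u ≠ 6*d + 4)
Then branch requires d > -8 ∧ ((7/2)*t ≥ 6*d - 6 ∨ 2*t ≠ 6*d + 4); else branch requires d > -8 ∧ ((7/2)*t ≥ 6*d - 61/2 ∨ p + 2*t ≠ 6*d - 14).
Before the if: ((t = 3*d + p + 9 ↔ 3*d + 3*u = 4) → (d > -8 ∧ ((7/2)*t ≥ 6*d - 6 ∨ 2*t ≠ 6*d + 4))) ∧ ((¬(t = 3*d + p + 9 ↔ 3*d + 3*u = 4)) → (d > -8 ∧ ((7/2)*t ≥ 6*d - 61/2 ∨ p + 2*t ≠ 6*d - 14)))
Answer: WP = ((t = 3*d + p + 9 ↔ 3*d + 3*u = 4) → (d > -8 ∧ ((7/2)*t ≥ 6*d - 6 ∨ 2*t ≠ 6*d + 4))) ∧ ((¬(t = 3*d + p + 9 ↔ 3*d + 3*u = 4)) → (d > -8 ∧ ((7/2)*t ≥ 6*d - 61/2 ∨ p + 2*t ≠ 6*d - 14)))


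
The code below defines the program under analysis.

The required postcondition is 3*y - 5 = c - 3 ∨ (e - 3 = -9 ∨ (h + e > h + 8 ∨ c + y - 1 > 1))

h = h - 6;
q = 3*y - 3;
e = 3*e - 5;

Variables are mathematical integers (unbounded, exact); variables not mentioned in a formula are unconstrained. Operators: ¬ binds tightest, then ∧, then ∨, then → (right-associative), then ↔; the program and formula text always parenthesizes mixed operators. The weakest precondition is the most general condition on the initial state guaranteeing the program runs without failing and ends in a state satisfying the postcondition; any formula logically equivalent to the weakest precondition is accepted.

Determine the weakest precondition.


Working backward. After the program, the postcondition 3*y - 5 = c - 3 ∨ (e - 3 = -9 ∨ (h + e > h + 8 ∨ c + y - 1 > 1)) must hold; in canonical form it is 3*y = c + 2 ∨ e = -6 ∨ e > 8 ∨ c + y > 2.
Before e := 3*e - 5: 3*y = c + 2 ∨ 3*e = -1 ∨ 3*e > 13 ∨ c + y > 2
Before q := 3*y - 3: 3*y = c + 2 ∨ 3*e = -1 ∨ 3*e > 13 ∨ c + y > 2
Before h := h - 6: 3*y = c + 2 ∨ 3*e = -1 ∨ 3*e > 13 ∨ c + y > 2
Answer: WP = 3*y = c + 2 ∨ 3*e = -1 ∨ 3*e > 13 ∨ c + y > 2


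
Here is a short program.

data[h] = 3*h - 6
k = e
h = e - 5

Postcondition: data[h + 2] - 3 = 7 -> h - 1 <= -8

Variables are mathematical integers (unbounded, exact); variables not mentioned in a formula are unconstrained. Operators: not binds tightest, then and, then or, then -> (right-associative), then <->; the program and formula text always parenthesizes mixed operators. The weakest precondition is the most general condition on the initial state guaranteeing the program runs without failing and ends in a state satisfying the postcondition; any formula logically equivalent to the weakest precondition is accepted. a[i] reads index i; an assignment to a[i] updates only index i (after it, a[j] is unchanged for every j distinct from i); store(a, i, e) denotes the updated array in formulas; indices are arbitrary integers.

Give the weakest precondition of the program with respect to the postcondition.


Working backward. After the program, the postcondition data[h + 2] - 3 = 7 -> h - 1 <= -8 must hold; in canonical form it is data[h + 2] = 10 -> h <= -7.
Before h := e - 5: data[e - 3] = 10 -> e <= -2
Before k := e: data[e - 3] = 10 -> e <= -2
Before data[h] := 3*h - 6: store(data, h, 3*h - 6)[e - 3] = 10 -> e <= -2
Answer: WP = store(data, h, 3*h - 6)[e - 3] = 10 -> e <= -2


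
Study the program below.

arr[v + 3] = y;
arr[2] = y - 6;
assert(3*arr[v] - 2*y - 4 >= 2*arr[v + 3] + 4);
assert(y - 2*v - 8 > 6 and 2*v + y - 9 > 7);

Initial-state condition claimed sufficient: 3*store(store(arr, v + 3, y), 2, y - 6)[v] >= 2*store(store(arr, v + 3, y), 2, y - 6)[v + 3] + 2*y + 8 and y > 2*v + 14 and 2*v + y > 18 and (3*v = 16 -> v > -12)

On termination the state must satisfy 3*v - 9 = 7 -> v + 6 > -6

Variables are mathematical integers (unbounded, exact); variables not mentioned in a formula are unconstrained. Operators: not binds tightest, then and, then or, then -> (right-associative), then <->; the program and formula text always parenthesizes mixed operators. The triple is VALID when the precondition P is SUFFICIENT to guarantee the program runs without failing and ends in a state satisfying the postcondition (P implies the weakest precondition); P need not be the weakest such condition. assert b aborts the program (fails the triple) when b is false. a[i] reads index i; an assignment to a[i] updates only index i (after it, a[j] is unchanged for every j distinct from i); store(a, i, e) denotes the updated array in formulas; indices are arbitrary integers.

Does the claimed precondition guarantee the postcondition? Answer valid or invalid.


Working backward. After the program, the postcondition 3*v - 9 = 7 -> v + 6 > -6 must hold; in canonical form it is 3*v = 16 -> v > -12.
Before assert y - 2*v - 8 > 6 and 2*v + y - 9 > 7: y > 2*v + 14 and 2*v + y > 16 and (3*v = 16 -> v > -12)
Before assert 3*arr[v] - 2*y - 4 >= 2*arr[v + 3] + 4: 3*arr[v] >= 2*arr[v + 3] + 2*y + 8 and y > 2*v + 14 and 2*v + y > 16 and (3*v = 16 -> v > -12)
Before arr[2] := y - 6: 3*store(arr, 2, y - 6)[v] >= 2*store(arr, 2, y - 6)[v + 3] + 2*y + 8 and y > 2*v + 14 and 2*v + y > 16 and (3*v = 16 -> v > -12)
Before arr[v + 3] := y: 3*store(store(arr, v + 3, y), 2, y - 6)[v] >= 2*store(store(arr, v + 3, y), 2, y - 6)[v + 3] + 2*y + 8 and y > 2*v + 14 and 2*v + y > 16 and (3*v = 16 -> v > -12)
The weakest precondition is 3*store(store(arr, v + 3, y), 2, y - 6)[v] >= 2*store(store(arr, v + 3, y), 2, y - 6)[v + 3] + 2*y + 8 and y > 2*v + 14 and 2*v + y > 16 and (3*v = 16 -> v > -12).
Check whether 3*store(store(arr, v + 3, y), 2, y - 6)[v] >= 2*store(store(arr, v + 3, y), 2, y - 6)[v + 3] + 2*y + 8 and y > 2*v + 14 and 2*v + y > 18 and (3*v = 16 -> v > -12) implies it.
Every state satisfying the precondition satisfies the weakest precondition: the implication holds.
Answer: valid


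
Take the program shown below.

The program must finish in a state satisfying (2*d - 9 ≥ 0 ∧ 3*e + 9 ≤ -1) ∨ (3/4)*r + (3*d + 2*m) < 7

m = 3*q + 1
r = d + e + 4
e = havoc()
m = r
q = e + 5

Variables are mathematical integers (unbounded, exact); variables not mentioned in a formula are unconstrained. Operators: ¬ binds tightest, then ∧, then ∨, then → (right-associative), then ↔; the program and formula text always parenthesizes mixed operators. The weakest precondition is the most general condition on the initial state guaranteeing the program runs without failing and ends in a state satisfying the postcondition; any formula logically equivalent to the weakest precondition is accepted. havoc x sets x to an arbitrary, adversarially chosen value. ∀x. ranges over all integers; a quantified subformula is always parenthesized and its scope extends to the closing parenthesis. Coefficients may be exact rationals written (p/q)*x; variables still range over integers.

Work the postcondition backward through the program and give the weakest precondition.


Working backward. After the program, the postcondition (2*d - 9 ≥ 0 ∧ 3*e + 9 ≤ -1) ∨ (3/4)*r + (3*d + 2*m) < 7 must hold; in canonical form it is (2*d ≥ 9 ∧ 3*e ≤ -10) ∨ 3*d + 2*m + (3/4)*r < 7.
Before q := e + 5: (2*d ≥ 9 ∧ 3*e ≤ -10) ∨ 3*d + 2*m + (3/4)*r < 7
Before m := r: (2*d ≥ 9 ∧ 3*e ≤ -10) ∨ 3*d + (11/4)*r < 7
Before havoc e: ∀e_1. ((2*d ≥ 9 ∧ 3*e_1 ≤ -10) ∨ 3*d + (11/4)*r < 7)
Before r := d + e + 4: ∀e_1. ((2*d ≥ 9 ∧ 3*e_1 ≤ -10) ∨ (23/4)*d + (11/4)*e < -4)
Before m := 3*q + 1: ∀e_1. ((2*d ≥ 9 ∧ 3*e_1 ≤ -10) ∨ (23/4)*d + (11/4)*e < -4)
Answer: WP = ∀e_1. ((2*d ≥ 9 ∧ 3*e_1 ≤ -10) ∨ (23/4)*d + (11/4)*e < -4)


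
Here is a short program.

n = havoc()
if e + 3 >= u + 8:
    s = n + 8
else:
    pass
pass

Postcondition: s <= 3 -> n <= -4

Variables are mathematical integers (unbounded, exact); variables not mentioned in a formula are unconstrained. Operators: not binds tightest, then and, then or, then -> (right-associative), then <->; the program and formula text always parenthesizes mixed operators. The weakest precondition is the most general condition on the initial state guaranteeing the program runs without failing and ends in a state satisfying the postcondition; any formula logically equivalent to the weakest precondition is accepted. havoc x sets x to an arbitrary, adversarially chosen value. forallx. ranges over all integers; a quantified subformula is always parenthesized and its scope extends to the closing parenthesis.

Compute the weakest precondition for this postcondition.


Working backward. After the program, s <= 3 -> n <= -4 must hold.
Before skip: s <= 3 -> n <= -4
Then branch requires n <= -5 -> n <= -4; else branch requires s <= 3 -> n <= -4.
Before the if: (e >= u + 5 -> (n <= -5 -> n <= -4)) and ((not (e >= u + 5)) -> (s <= 3 -> n <= -4))
Before havoc n: forall n_1. ((e >= u + 5 -> (n_1 <= -5 -> n_1 <= -4)) and ((not (e >= u + 5)) -> (s <= 3 -> n_1 <= -4)))
Answer: WP = forall n_1. ((e >= u + 5 -> (n_1 <= -5 -> n_1 <= -4)) and ((not (e >= u + 5)) -> (s <= 3 -> n_1 <= -4)))


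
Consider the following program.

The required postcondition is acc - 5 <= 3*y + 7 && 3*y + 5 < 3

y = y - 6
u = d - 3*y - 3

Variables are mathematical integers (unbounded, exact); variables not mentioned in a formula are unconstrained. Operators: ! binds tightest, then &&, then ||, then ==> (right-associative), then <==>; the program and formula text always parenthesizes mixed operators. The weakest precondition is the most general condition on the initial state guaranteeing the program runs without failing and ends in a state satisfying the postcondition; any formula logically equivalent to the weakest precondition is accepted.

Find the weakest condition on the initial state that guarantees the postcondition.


Working backward. After the program, the postcondition acc - 5 <= 3*y + 7 && 3*y + 5 < 3 must hold; in canonical form it is acc <= 3*y + 12 && 3*y < -2.
Before u := d - 3*y - 3: acc <= 3*y + 12 && 3*y < -2
Before y := y - 6: acc <= 3*y - 6 && 3*y < 16
Answer: WP = acc <= 3*y - 6 && 3*y < 16


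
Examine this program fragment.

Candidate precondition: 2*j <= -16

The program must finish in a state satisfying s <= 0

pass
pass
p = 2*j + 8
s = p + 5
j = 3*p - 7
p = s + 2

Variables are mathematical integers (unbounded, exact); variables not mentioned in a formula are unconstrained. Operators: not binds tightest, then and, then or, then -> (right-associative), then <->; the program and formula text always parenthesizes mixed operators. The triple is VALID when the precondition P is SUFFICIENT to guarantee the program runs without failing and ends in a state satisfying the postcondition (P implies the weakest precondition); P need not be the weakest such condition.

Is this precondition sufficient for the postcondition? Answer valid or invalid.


Working backward. After the program, s <= 0 must hold.
Before p := s + 2: s <= 0
Before j := 3*p - 7: s <= 0
Before s := p + 5: p <= -5
Before p := 2*j + 8: 2*j <= -13
Before skip: 2*j <= -13
Before skip: 2*j <= -13
The weakest precondition is 2*j <= -13.
Check whether 2*j <= -16 implies it.
Every state satisfying the precondition satisfies the weakest precondition: the implication holds.
Answer: valid


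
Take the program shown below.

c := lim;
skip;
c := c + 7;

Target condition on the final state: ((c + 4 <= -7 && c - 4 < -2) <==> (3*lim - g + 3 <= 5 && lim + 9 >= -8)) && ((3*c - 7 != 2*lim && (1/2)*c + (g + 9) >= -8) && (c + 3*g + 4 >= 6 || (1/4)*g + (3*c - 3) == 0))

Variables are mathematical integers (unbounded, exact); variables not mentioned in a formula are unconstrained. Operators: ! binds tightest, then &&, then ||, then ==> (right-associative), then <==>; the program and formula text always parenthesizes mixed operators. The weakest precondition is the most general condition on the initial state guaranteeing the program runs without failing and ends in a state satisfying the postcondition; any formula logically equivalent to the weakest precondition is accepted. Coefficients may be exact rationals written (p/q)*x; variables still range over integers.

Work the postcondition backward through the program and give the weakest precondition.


Working backward. After the program, the postcondition ((c + 4 <= -7 && c - 4 < -2) <==> (3*lim - g + 3 <= 5 && lim + 9 >= -8)) && ((3*c - 7 != 2*lim && (1/2)*c + (g + 9) >= -8) && (c + 3*g + 4 >= 6 || (1/4)*g + (3*c - 3) == 0)) must hold; in canonical form it is ((c <= -11 && c < 2) <==> (3*lim <= g + 2 && lim >= -17)) && 3*c != 2*lim + 7 && (1/2)*c + g >= -17 && (c + 3*g >= 2 || 3*c + (1/4)*g == 3).
Before c := c + 7: ((c <= -18 && c < -5) <==> (3*lim <= g + 2 && lim >= -17)) && 3*c != 2*lim - 14 && (1/2)*c + g >= -41/2 && (c + 3*g >= -5 || 3*c + (1/4)*g == -18)
Before skip: ((c <= -18 && c < -5) <==> (3*lim <= g + 2 && lim >= -17)) && 3*c != 2*lim - 14 && (1/2)*c + g >= -41/2 && (c + 3*g >= -5 || 3*c + (1/4)*g == -18)
Before c := lim: ((lim <= -18 && lim < -5) <==> (3*lim <= g + 2 && lim >= -17)) && lim != -14 && g + (1/2)*lim >= -41/2 && (3*g + lim >= -5 || (1/4)*g + 3*lim == -18)
Answer: WP = ((lim <= -18 && lim < -5) <==> (3*lim <= g + 2 && lim >= -17)) && lim != -14 && g + (1/2)*lim >= -41/2 && (3*g + lim >= -5 || (1/4)*g + 3*lim == -18)


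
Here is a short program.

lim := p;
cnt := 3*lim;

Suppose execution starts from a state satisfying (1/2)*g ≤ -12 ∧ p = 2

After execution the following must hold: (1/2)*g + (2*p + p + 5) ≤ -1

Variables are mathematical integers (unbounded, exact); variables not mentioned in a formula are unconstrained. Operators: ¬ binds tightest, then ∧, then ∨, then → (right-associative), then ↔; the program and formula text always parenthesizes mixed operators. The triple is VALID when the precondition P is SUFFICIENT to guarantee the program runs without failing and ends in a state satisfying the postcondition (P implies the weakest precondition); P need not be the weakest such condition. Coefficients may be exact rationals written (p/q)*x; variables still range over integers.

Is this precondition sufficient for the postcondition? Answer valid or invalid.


Working backward. After the program, the postcondition (1/2)*g + (2*p + p + 5) ≤ -1 must hold; in canonical form it is (1/2)*g + 3*p ≤ -6.
Before cnt := 3*lim: (1/2)*g + 3*p ≤ -6
Before lim := p: (1/2)*g + 3*p ≤ -6
The weakest precondition is (1/2)*g + 3*p ≤ -6.
Check whether (1/2)*g ≤ -12 ∧ p = 2 implies it.
Every state satisfying the precondition satisfies the weakest precondition: the implication holds.
Answer: valid


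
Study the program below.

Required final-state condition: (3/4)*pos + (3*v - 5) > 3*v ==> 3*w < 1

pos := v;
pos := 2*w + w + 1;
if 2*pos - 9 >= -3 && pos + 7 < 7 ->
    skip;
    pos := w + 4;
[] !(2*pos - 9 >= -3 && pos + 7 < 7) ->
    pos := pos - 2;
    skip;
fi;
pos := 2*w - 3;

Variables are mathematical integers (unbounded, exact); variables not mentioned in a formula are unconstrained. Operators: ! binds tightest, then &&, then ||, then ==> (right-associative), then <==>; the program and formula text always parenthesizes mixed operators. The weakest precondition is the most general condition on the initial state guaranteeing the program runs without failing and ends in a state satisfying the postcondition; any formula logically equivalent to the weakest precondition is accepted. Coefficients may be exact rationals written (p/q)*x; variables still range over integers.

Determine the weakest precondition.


Working backward. After the program, the postcondition (3/4)*pos + (3*v - 5) > 3*v ==> 3*w < 1 must hold; in canonical form it is (3/4)*pos > 5 ==> 3*w < 1.
Before pos := 2*w - 3: (3/2)*w > 29/4 ==> 3*w < 1
Then branch requires (3/2)*w > 29/4 ==> 3*w < 1; else branch requires (3/2)*w > 29/4 ==> 3*w < 1.
Before the if: ((2*pos >= 6 && pos < 0) ==> ((3/2)*w > 29/4 ==> 3*w < 1)) && ((!(2*pos >= 6 && pos < 0)) ==> ((3/2)*w > 29/4 ==> 3*w < 1))
Before pos := 2*w + w + 1: ((6*w >= 4 && 3*w < -1) ==> ((3/2)*w > 29/4 ==> 3*w < 1)) && ((!(6*w >= 4 && 3*w < -1)) ==> ((3/2)*w > 29/4 ==> 3*w < 1))
Before pos := v: ((6*w >= 4 && 3*w < -1) ==> ((3/2)*w > 29/4 ==> 3*w < 1)) && ((!(6*w >= 4 && 3*w < -1)) ==> ((3/2)*w > 29/4 ==> 3*w < 1))
Answer: WP = ((6*w >= 4 && 3*w < -1) ==> ((3/2)*w > 29/4 ==> 3*w < 1)) && ((!(6*w >= 4 && 3*w < -1)) ==> ((3/2)*w > 29/4 ==> 3*w < 1))


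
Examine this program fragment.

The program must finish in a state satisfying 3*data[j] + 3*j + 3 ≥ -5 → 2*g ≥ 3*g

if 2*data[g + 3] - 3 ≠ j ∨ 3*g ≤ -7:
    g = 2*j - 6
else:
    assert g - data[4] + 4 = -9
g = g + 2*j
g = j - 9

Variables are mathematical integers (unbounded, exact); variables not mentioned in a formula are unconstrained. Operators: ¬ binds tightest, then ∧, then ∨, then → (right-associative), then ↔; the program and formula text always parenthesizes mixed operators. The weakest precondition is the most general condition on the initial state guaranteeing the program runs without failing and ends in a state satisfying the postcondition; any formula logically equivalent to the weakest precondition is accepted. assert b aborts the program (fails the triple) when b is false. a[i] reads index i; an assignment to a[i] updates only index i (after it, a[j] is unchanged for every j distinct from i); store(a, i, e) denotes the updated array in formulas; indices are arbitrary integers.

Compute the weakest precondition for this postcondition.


Working backward. After the program, the postcondition 3*data[j] + 3*j + 3 ≥ -5 → 2*g ≥ 3*g must hold; in canonical form it is 3*data[j] + 3*j ≥ -8 → g ≤ 0.
Before g := j - 9: 3*data[j] + 3*j ≥ -8 → j ≤ 9
Before g := g + 2*j: 3*data[j] + 3*j ≥ -8 → j ≤ 9
Then branch requires 3*data[j] + 3*j ≥ -8 → j ≤ 9; else branch requires g = data[4] - 13 ∧ (3*data[j] + 3*j ≥ -8 → j ≤ 9).
Before the if: ((2*data[g + 3] ≠ j + 3 ∨ 3*g ≤ -7) → (3*data[j] + 3*j ≥ -8 → j ≤ 9)) ∧ ((¬(2*data[g + 3] ≠ j + 3 ∨ 3*g ≤ -7)) → (g = data[4] - 13 ∧ (3*data[j] + 3*j ≥ -8 → j ≤ 9)))
Answer: WP = ((2*data[g + 3] ≠ j + 3 ∨ 3*g ≤ -7) → (3*data[j] + 3*j ≥ -8 → j ≤ 9)) ∧ ((¬(2*data[g + 3] ≠ j + 3 ∨ 3*g ≤ -7)) → (g = data[4] - 13 ∧ (3*data[j] + 3*j ≥ -8 → j ≤ 9)))


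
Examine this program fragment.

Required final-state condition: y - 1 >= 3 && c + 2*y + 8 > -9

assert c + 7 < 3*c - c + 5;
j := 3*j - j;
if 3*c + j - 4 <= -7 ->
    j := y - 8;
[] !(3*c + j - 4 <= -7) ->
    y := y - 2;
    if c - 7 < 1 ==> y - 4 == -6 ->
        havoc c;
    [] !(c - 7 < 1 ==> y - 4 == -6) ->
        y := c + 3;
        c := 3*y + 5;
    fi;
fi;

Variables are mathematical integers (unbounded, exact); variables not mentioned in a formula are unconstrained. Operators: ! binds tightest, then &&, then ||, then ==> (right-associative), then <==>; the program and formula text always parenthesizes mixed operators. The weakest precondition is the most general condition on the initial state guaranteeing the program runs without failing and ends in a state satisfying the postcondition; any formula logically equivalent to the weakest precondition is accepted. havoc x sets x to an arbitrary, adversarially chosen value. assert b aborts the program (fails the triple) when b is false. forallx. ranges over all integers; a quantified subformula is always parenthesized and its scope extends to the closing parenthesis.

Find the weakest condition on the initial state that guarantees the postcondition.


Working backward. After the program, the postcondition y - 1 >= 3 && c + 2*y + 8 > -9 must hold; in canonical form it is y >= 4 && c + 2*y > -17.
Then branch requires y >= 4 && c + 2*y > -17; else branch requires ((c < 8 ==> y == 0) ==> (forall c_1. (y >= 6 && c_1 + 2*y > -13))) && ((!(c < 8 ==> y == 0)) ==> (c >= 1 && 5*c > -37)).
Before the if: (3*c + j <= -3 ==> (y >= 4 && c + 2*y > -17)) && ((!(3*c + j <= -3)) ==> (((c < 8 ==> y == 0) ==> (forall c_1. (y >= 6 && c_1 + 2*y > -13))) && ((!(c < 8 ==> y == 0)) ==> (c >= 1 && 5*c > -37))))
Before j := 3*j - j: (3*c + 2*j <= -3 ==> (y >= 4 && c + 2*y > -17)) && ((!(3*c + 2*j <= -3)) ==> (((c < 8 ==> y == 0) ==> (forall c_1. (y >= 6 && c_1 + 2*y > -13))) && ((!(c < 8 ==> y == 0)) ==> (c >= 1 && 5*c > -37))))
Before assert c + 7 < 3*c - c + 5: c > 2 && (3*c + 2*j <= -3 ==> (y >= 4 && c + 2*y > -17)) && ((!(3*c + 2*j <= -3)) ==> (((c < 8 ==> y == 0) ==> (forall c_1. (y >= 6 && c_1 + 2*y > -13))) && ((!(c < 8 ==> y == 0)) ==> (c >= 1 && 5*c > -37))))
Answer: WP = c > 2 && (3*c + 2*j <= -3 ==> (y >= 4 && c + 2*y > -17)) && ((!(3*c + 2*j <= -3)) ==> (((c < 8 ==> y == 0) ==> (forall c_1. (y >= 6 && c_1 + 2*y > -13))) && ((!(c < 8 ==> y == 0)) ==> (c >= 1 && 5*c > -37))))


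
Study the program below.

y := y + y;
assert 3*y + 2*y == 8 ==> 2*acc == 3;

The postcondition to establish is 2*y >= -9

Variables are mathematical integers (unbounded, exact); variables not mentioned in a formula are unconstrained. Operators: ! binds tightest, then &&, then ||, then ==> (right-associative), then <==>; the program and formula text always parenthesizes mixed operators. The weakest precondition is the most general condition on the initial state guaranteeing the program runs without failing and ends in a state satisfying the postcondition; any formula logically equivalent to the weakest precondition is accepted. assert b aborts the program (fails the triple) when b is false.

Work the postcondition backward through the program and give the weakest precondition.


Working backward. After the program, 2*y >= -9 must hold.
Before assert 3*y + 2*y == 8 ==> 2*acc == 3: (5*y == 8 ==> 2*acc == 3) && 2*y >= -9
Before y := y + y: (10*y == 8 ==> 2*acc == 3) && 4*y >= -9
Answer: WP = (10*y == 8 ==> 2*acc == 3) && 4*y >= -9


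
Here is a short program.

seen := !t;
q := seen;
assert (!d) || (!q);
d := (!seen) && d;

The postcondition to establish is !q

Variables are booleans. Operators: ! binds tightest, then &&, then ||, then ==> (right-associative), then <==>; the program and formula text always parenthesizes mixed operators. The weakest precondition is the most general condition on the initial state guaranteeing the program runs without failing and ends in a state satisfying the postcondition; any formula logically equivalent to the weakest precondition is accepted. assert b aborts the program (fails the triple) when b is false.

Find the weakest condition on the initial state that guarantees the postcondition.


Working backward. After the program, !q must hold.
Before d := (!seen) && d: !q
Before assert (!d) || (!q): ((!d) || (!q)) && (!q)
Before q := seen: ((!d) || (!seen)) && (!seen)
Before seen := !t: ((!d) || t) && t
Answer: WP = ((!d) || t) && t


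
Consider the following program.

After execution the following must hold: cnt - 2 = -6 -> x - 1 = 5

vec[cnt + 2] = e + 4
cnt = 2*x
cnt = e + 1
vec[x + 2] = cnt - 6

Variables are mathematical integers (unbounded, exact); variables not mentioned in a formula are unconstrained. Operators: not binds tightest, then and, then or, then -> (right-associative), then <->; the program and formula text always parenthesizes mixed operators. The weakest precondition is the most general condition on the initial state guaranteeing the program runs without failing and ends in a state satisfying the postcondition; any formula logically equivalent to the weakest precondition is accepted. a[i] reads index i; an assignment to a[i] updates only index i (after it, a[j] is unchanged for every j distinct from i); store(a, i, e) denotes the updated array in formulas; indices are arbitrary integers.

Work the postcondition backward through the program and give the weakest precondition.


Working backward. After the program, the postcondition cnt - 2 = -6 -> x - 1 = 5 must hold; in canonical form it is cnt = -4 -> x = 6.
Before vec[x + 2] := cnt - 6: cnt = -4 -> x = 6
Before cnt := e + 1: e = -5 -> x = 6
Before cnt := 2*x: e = -5 -> x = 6
Before vec[cnt + 2] := e + 4: e = -5 -> x = 6
Answer: WP = e = -5 -> x = 6


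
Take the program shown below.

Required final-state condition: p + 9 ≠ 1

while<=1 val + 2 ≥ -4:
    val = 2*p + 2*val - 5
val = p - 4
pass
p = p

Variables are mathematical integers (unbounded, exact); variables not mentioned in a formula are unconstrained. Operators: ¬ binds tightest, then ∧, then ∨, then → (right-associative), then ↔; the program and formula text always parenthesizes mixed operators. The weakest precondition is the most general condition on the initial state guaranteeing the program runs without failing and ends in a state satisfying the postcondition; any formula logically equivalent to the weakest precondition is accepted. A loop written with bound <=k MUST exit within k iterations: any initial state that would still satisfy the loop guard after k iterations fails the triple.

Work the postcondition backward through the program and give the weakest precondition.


Working backward. After the program, the postcondition p + 9 ≠ 1 must hold; in canonical form it is p ≠ -8.
Before p := p: p ≠ -8
Before skip: p ≠ -8
Before val := p - 4: p ≠ -8
Before the loop (bound <=1), unroll the exhaustion recursion (WP_0 = exit-now case; WP_j = one more guarded iteration, up to j = 1):
  WP_0: (¬(val ≥ -6)) ∧ p ≠ -8
  WP_1: (val ≥ -6 → ((¬(2*p + 2*val ≥ -1)) ∧ p ≠ -8)) ∧ ((¬(val ≥ -6)) → p ≠ -8)
So before the loop: (val ≥ -6 → ((¬(2*p + 2*val ≥ -1)) ∧ p ≠ -8)) ∧ ((¬(val ≥ -6)) → p ≠ -8)
Answer: WP = (val ≥ -6 → ((¬(2*p + 2*val ≥ -1)) ∧ p ≠ -8)) ∧ ((¬(val ≥ -6)) → p ≠ -8)


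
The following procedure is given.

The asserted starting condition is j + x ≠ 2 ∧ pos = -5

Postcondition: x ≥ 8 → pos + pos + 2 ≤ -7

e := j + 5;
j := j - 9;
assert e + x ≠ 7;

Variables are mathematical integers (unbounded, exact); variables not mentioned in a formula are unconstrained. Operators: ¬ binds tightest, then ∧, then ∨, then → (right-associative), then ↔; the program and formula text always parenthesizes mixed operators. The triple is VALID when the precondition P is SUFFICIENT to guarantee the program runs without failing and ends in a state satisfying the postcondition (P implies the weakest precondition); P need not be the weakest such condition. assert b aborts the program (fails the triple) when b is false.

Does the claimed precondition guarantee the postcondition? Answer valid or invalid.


Working backward. After the program, the postcondition x ≥ 8 → pos + pos + 2 ≤ -7 must hold; in canonical form it is x ≥ 8 → 2*pos ≤ -9.
Before assert e + x ≠ 7: e + x ≠ 7 ∧ (x ≥ 8 → 2*pos ≤ -9)
Before j := j - 9: e + x ≠ 7 ∧ (x ≥ 8 → 2*pos ≤ -9)
Before e := j + 5: j + x ≠ 2 ∧ (x ≥ 8 → 2*pos ≤ -9)
The weakest precondition is j + x ≠ 2 ∧ (x ≥ 8 → 2*pos ≤ -9).
Check whether j + x ≠ 2 ∧ pos = -5 implies it.
Every state satisfying the precondition satisfies the weakest precondition: the implication holds.
Answer: valid


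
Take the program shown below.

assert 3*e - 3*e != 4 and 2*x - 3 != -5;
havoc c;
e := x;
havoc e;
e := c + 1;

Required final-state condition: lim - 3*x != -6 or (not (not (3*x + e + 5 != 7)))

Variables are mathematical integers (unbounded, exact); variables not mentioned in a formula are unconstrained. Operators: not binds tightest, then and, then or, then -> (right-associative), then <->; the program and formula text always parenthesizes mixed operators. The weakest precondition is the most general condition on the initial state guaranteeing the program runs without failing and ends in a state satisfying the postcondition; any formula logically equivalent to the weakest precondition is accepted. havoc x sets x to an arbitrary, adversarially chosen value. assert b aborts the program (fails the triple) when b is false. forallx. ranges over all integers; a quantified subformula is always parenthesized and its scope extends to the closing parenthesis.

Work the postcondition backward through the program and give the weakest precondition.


Working backward. After the program, the postcondition lim - 3*x != -6 or (not (not (3*x + e + 5 != 7))) must hold; in canonical form it is lim != 3*x - 6 or e + 3*x != 2.
Before e := c + 1: lim != 3*x - 6 or c + 3*x != 1
Before havoc e: lim != 3*x - 6 or c + 3*x != 1
Before e := x: lim != 3*x - 6 or c + 3*x != 1
Before havoc c: forall c_1. (lim != 3*x - 6 or c_1 + 3*x != 1)
Before assert 3*e - 3*e != 4 and 2*x - 3 != -5: 2*x != -2 and (forall c_1. (lim != 3*x - 6 or c_1 + 3*x != 1))
Answer: WP = 2*x != -2 and (forall c_1. (lim != 3*x - 6 or c_1 + 3*x != 1))


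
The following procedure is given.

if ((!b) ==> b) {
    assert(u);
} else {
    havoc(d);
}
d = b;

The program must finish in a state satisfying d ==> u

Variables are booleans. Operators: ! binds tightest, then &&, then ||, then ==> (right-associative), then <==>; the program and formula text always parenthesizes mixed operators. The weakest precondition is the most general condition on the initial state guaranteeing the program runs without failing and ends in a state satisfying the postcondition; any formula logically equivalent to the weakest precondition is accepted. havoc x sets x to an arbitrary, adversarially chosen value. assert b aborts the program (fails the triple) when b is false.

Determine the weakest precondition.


Working backward. After the program, d ==> u must hold.
Before d := b: b ==> u
Then branch requires u && (b ==> u); else branch requires b ==> u.
Before the if: (((!b) ==> b) ==> (u && (b ==> u))) && ((!((!b) ==> b)) ==> (b ==> u))
Answer: WP = (((!b) ==> b) ==> (u && (b ==> u))) && ((!((!b) ==> b)) ==> (b ==> u))


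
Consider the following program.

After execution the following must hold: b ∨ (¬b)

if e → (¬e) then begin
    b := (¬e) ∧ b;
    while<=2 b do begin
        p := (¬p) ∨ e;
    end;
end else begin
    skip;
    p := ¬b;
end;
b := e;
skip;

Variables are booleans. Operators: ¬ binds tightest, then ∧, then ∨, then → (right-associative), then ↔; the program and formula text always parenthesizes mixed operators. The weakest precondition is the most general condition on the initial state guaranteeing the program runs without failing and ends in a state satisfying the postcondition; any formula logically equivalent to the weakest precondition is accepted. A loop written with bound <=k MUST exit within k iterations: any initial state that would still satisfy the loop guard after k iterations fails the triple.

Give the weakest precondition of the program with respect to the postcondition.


Working backward. After the program, the postcondition b ∨ (¬b) must hold; in canonical form it is true.
Before skip: true
Before b := e: true
Then branch requires ((¬e) ∧ b) → (((¬e) ∧ b) → (¬((¬e) ∧ b))); else branch requires true.
Before the if: (e → (¬e)) → (((¬e) ∧ b) → (((¬e) ∧ b) → (¬((¬e) ∧ b))))
Answer: WP = (e → (¬e)) → (((¬e) ∧ b) → (((¬e) ∧ b) → (¬((¬e) ∧ b))))


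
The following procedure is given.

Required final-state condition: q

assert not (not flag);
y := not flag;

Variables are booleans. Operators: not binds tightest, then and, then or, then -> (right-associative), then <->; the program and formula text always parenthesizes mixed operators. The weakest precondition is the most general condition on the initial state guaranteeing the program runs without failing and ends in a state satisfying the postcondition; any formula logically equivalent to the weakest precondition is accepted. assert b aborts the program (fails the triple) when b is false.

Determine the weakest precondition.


Working backward. After the program, q must hold.
Before y := not flag: q
Before assert not (not flag): flag and q
Answer: WP = flag and q


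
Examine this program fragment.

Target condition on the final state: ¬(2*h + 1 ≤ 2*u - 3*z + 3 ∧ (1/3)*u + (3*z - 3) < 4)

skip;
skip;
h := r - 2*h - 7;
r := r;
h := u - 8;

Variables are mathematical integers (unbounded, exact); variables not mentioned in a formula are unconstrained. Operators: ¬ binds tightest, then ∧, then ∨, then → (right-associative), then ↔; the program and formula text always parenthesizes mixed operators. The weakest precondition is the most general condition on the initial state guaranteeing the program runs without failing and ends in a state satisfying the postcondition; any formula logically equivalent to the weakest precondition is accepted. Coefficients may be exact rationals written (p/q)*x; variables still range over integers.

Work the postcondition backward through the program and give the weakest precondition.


Working backward. After the program, the postcondition ¬(2*h + 1 ≤ 2*u - 3*z + 3 ∧ (1/3)*u + (3*z - 3) < 4) must hold; in canonical form it is ¬(2*h + 3*z ≤ 2*u + 2 ∧ (1/3)*u + 3*z < 7).
Before h := u - 8: ¬(3*z ≤ 18 ∧ (1/3)*u + 3*z < 7)
Before r := r: ¬(3*z ≤ 18 ∧ (1/3)*u + 3*z < 7)
Before h := r - 2*h - 7: ¬(3*z ≤ 18 ∧ (1/3)*u + 3*z < 7)
Before skip: ¬(3*z ≤ 18 ∧ (1/3)*u + 3*z < 7)
Before skip: ¬(3*z ≤ 18 ∧ (1/3)*u + 3*z < 7)
Answer: WP = ¬(3*z ≤ 18 ∧ (1/3)*u + 3*z < 7)


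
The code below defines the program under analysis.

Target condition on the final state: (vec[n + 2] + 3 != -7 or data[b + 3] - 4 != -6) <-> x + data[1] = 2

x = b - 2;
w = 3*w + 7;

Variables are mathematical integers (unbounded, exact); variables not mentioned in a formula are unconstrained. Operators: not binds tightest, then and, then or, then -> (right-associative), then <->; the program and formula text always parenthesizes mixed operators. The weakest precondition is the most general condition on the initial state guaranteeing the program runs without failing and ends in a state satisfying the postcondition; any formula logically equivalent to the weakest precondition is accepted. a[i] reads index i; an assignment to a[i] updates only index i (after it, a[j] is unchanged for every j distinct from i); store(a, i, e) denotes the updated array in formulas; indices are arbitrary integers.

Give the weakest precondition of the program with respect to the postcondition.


Working backward. After the program, the postcondition (vec[n + 2] + 3 != -7 or data[b + 3] - 4 != -6) <-> x + data[1] = 2 must hold; in canonical form it is (vec[n + 2] != -10 or data[b + 3] != -2) <-> data[1] + x = 2.
Before w := 3*w + 7: (vec[n + 2] != -10 or data[b + 3] != -2) <-> data[1] + x = 2
Before x := b - 2: (vec[n + 2] != -10 or data[b + 3] != -2) <-> data[1] + b = 4
Answer: WP = (vec[n + 2] != -10 or data[b + 3] != -2) <-> data[1] + b = 4


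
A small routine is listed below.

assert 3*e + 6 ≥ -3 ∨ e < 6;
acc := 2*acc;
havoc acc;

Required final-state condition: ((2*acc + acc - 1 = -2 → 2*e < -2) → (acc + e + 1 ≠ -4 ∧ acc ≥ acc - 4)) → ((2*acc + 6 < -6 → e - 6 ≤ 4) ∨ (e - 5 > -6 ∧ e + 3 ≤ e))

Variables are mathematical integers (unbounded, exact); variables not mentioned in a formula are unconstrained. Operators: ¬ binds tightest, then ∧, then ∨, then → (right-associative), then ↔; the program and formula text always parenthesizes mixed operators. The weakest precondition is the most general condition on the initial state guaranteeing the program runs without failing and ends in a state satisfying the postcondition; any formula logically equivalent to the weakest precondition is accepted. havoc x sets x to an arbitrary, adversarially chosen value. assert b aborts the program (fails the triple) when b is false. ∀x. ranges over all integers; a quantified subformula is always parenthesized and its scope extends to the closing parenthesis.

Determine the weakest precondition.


Working backward. After the program, the postcondition ((2*acc + acc - 1 = -2 → 2*e < -2) → (acc + e + 1 ≠ -4 ∧ acc ≥ acc - 4)) → ((2*acc + 6 < -6 → e - 6 ≤ 4) ∨ (e - 5 > -6 ∧ e + 3 ≤ e)) must hold; in canonical form it is ((3*acc = -1 → 2*e < -2) → acc + e ≠ -5) → (2*acc < -12 → e ≤ 10).
Before havoc acc: ∀acc_1. (((3*acc_1 = -1 → 2*e < -2) → acc_1 + e ≠ -5) → (2*acc_1 < -12 → e ≤ 10))
Before acc := 2*acc: ∀acc_1. (((3*acc_1 = -1 → 2*e < -2) → acc_1 + e ≠ -5) → (2*acc_1 < -12 → e ≤ 10))
Before assert 3*e + 6 ≥ -3 ∨ e < 6: (3*e ≥ -9 ∨ e < 6) ∧ (∀acc_1. (((3*acc_1 = -1 → 2*e < -2) → acc_1 + e ≠ -5) → (2*acc_1 < -12 → e ≤ 10)))
Answer: WP = (3*e ≥ -9 ∨ e < 6) ∧ (∀acc_1. (((3*acc_1 = -1 → 2*e < -2) → acc_1 + e ≠ -5) → (2*acc_1 < -12 → e ≤ 10)))


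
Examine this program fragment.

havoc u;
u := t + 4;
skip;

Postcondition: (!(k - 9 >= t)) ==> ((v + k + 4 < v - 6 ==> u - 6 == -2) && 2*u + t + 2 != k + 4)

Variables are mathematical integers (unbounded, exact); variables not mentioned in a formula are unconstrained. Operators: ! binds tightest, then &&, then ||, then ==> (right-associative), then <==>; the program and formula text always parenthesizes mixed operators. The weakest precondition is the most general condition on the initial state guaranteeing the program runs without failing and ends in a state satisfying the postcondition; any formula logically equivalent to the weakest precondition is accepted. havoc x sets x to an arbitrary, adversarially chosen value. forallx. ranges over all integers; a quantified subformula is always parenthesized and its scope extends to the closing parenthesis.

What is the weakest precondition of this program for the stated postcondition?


Working backward. After the program, the postcondition (!(k - 9 >= t)) ==> ((v + k + 4 < v - 6 ==> u - 6 == -2) && 2*u + t + 2 != k + 4) must hold; in canonical form it is (!(k >= t + 9)) ==> ((k < -10 ==> u == 4) && t + 2*u != k + 2).
Before skip: (!(k >= t + 9)) ==> ((k < -10 ==> u == 4) && t + 2*u != k + 2)
Before u := t + 4: (!(k >= t + 9)) ==> ((k < -10 ==> t == 0) && 3*t != k - 6)
Before havoc u: (!(k >= t + 9)) ==> ((k < -10 ==> t == 0) && 3*t != k - 6)
Answer: WP = (!(k >= t + 9)) ==> ((k < -10 ==> t == 0) && 3*t != k - 6)


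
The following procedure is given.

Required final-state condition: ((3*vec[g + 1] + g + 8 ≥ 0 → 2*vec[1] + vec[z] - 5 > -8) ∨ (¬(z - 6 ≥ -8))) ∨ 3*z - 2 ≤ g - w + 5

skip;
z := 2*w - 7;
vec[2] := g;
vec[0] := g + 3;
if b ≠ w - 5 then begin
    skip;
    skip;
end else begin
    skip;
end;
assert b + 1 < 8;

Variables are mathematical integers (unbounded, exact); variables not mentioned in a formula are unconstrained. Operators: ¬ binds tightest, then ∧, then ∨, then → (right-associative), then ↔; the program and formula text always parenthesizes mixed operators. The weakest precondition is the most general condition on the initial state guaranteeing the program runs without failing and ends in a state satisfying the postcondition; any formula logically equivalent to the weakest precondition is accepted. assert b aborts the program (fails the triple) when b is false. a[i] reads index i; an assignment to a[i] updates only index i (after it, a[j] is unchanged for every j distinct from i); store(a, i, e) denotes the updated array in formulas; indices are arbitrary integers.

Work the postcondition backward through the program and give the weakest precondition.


Working backward. After the program, the postcondition ((3*vec[g + 1] + g + 8 ≥ 0 → 2*vec[1] + vec[z] - 5 > -8) ∨ (¬(z - 6 ≥ -8))) ∨ 3*z - 2 ≤ g - w + 5 must hold; in canonical form it is (3*vec[g + 1] + g ≥ -8 → 2*vec[1] + vec[z] > -3) ∨ (¬(z ≥ -2)) ∨ w + 3*z ≤ g + 7.
Before assert b + 1 < 8: b < 7 ∧ ((3*vec[g + 1] + g ≥ -8 → 2*vec[1] + vec[z] > -3) ∨ (¬(z ≥ -2)) ∨ w + 3*z ≤ g + 7)
Then branch requires b < 7 ∧ ((3*vec[g + 1] + g ≥ -8 → 2*vec[1] + vec[z] > -3) ∨ (¬(z ≥ -2)) ∨ w + 3*z ≤ g + 7); else branch requires b < 7 ∧ ((3*vec[g + 1] + g ≥ -8 → 2*vec[1] + vec[z] > -3) ∨ (¬(z ≥ -2)) ∨ w + 3*z ≤ g + 7).
Before the if: (b ≠ w - 5 → (b < 7 ∧ ((3*vec[g + 1] + g ≥ -8 → 2*vec[1] + vec[z] > -3) ∨ (¬(z ≥ -2)) ∨ w + 3*z ≤ g + 7))) ∧ ((¬(b ≠ w - 5)) → (b < 7 ∧ ((3*vec[g + 1] + g ≥ -8 → 2*vec[1] + vec[z] > -3) ∨ (¬(z ≥ -2)) ∨ w + 3*z ≤ g + 7)))
Before vec[0] := g + 3: (b ≠ w - 5 → (b < 7 ∧ ((3*store(vec, 0, g + 3)[g + 1] + g ≥ -8 → 2*vec[1] + store(vec, 0, g + 3)[z] > -3) ∨ (¬(z ≥ -2)) ∨ w + 3*z ≤ g + 7))) ∧ ((¬(b ≠ w - 5)) → (b < 7 ∧ ((3*store(vec, 0, g + 3)[g + 1] + g ≥ -8 → 2*vec[1] + store(vec, 0, g + 3)[z] > -3) ∨ (¬(z ≥ -2)) ∨ w + 3*z ≤ g + 7)))
Before vec[2] := g: (b ≠ w - 5 → (b < 7 ∧ ((3*store(store(vec, 2, g), 0, g + 3)[g + 1] + g ≥ -8 → 2*vec[1] + store(store(vec, 2, g), 0, g + 3)[z] > -3) ∨ (¬(z ≥ -2)) ∨ w + 3*z ≤ g + 7))) ∧ ((¬(b ≠ w - 5)) → (b < 7 ∧ ((3*store(store(vec, 2, g), 0, g + 3)[g + 1] + g ≥ -8 → 2*vec[1] + store(store(vec, 2, g), 0, g + 3)[z] > -3) ∨ (¬(z ≥ -2)) ∨ w + 3*z ≤ g + 7)))
Before z := 2*w - 7: (b ≠ w - 5 → (b < 7 ∧ ((3*store(store(vec, 2, g), 0, g + 3)[g + 1] + g ≥ -8 → 2*vec[1] + store(store(vec, 2, g), 0, g + 3)[2*w - 7] > -3) ∨ (¬(2*w ≥ 5)) ∨ 7*w ≤ g + 28))) ∧ ((¬(b ≠ w - 5)) → (b < 7 ∧ ((3*store(store(vec, 2, g), 0, g + 3)[g + 1] + g ≥ -8 → 2*vec[1] + store(store(vec, 2, g), 0, g + 3)[2*w - 7] > -3) ∨ (¬(2*w ≥ 5)) ∨ 7*w ≤ g + 28)))
Before skip: (b ≠ w - 5 → (b < 7 ∧ ((3*store(store(vec, 2, g), 0, g + 3)[g + 1] + g ≥ -8 → 2*vec[1] + store(store(vec, 2, g), 0, g + 3)[2*w - 7] > -3) ∨ (¬(2*w ≥ 5)) ∨ 7*w ≤ g + 28))) ∧ ((¬(b ≠ w - 5)) → (b < 7 ∧ ((3*store(store(vec, 2, g), 0, g + 3)[g + 1] + g ≥ -8 → 2*vec[1] + store(store(vec, 2, g), 0, g + 3)[2*w - 7] > -3) ∨ (¬(2*w ≥ 5)) ∨ 7*w ≤ g + 28)))
Answer: WP = (b ≠ w - 5 → (b < 7 ∧ ((3*store(store(vec, 2, g), 0, g + 3)[g + 1] + g ≥ -8 → 2*vec[1] + store(store(vec, 2, g), 0, g + 3)[2*w - 7] > -3) ∨ (¬(2*w ≥ 5)) ∨ 7*w ≤ g + 28))) ∧ ((¬(b ≠ w - 5)) → (b < 7 ∧ ((3*store(store(vec, 2, g), 0, g + 3)[g + 1] + g ≥ -8 → 2*vec[1] + store(store(vec, 2, g), 0, g + 3)[2*w - 7] > -3) ∨ (¬(2*w ≥ 5)) ∨ 7*w ≤ g + 28)))
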